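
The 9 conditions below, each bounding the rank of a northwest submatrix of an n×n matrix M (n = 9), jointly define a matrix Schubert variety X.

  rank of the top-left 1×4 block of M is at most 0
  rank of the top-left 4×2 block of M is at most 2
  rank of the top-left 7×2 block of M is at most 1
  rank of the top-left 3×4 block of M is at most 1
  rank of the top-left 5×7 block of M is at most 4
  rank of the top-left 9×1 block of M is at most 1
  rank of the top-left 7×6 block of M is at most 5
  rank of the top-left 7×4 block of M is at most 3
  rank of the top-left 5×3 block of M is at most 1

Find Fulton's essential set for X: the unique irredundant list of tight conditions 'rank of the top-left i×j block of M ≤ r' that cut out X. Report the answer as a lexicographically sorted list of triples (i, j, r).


Propagating the 9 rank bounds to every northwest block:

  0  0  0  0  1  1  1  1  1
  1  1  1  1  2  2  2  2  2
  1  1  1  1  2  3  3  3  3
  1  1  1  2  3  4  4  4  4
  1  1  1  2  3  4  4  5  5
  1  1  2  3  4  5  5  6  6
  1  1  2  3  4  5  6  7  7
  1  2  3  4  5  6  7  8  8
  1  2  3  4  5  6  7  8  9

the unique w with this rank table is (5, 1, 6, 4, 8, 3, 7, 2, 9).

5 SE-corners of the 14-cell Rothe diagram give Ess(w):

[(1, 4, 0), (3, 4, 1), (5, 3, 1), (5, 7, 4), (7, 2, 1)]


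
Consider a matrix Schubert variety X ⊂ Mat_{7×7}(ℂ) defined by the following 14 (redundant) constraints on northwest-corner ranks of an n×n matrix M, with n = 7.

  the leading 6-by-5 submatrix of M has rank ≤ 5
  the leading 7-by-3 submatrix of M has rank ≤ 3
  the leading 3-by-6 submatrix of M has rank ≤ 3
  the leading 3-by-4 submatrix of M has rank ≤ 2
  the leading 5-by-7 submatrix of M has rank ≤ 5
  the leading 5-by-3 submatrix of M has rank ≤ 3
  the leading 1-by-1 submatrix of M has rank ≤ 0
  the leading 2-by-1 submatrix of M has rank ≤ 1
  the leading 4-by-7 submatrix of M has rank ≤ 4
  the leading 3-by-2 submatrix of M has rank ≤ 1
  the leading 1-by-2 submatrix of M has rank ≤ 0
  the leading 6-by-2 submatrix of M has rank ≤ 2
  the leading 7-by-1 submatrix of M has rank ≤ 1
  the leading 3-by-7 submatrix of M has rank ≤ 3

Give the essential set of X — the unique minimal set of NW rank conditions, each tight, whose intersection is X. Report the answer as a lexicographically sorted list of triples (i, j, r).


Computing R[i][j] = min implied NW-rank bound (n=7, 14 conditions):

  row 1: 0, 0, 1, 1, 1, 1, 1
  row 2: 1, 1, 2, 2, 2, 2, 2
  row 3: 1, 1, 2, 2, 3, 3, 3
  row 4: 1, 2, 3, 3, 4, 4, 4
  row 5: 1, 2, 3, 4, 5, 5, 5
  row 6: 1, 2, 3, 4, 5, 6, 6
  row 7: 1, 2, 3, 4, 5, 6, 7

so w = (3, 1, 5, 2, 4, 6, 7).

D(w) has 4 cells with 3 SE-corners; essential set:

[(1, 2, 0), (3, 2, 1), (3, 4, 2)]


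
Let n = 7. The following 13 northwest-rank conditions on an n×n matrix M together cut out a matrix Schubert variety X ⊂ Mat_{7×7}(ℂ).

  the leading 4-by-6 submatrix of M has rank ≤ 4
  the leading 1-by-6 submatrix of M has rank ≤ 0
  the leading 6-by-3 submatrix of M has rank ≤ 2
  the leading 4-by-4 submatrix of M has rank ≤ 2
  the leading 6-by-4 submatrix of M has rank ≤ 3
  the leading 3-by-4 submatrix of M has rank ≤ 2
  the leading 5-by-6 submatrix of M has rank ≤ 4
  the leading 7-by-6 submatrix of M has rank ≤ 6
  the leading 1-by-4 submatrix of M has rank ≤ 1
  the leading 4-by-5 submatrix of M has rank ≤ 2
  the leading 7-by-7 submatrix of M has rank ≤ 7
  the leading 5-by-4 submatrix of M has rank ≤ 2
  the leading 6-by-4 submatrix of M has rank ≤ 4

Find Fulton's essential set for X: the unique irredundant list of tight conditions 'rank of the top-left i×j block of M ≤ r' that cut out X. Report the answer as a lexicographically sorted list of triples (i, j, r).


Computing R[i][j] = min implied NW-rank bound (n=7, 13 conditions):

  0, 0, 0, 0, 0, 0, 1
  1, 1, 1, 1, 1, 1, 2
  1, 2, 2, 2, 2, 2, 3
  1, 2, 2, 2, 2, 3, 4
  1, 2, 2, 2, 3, 4, 5
  1, 2, 2, 3, 4, 5, 6
  1, 2, 3, 4, 5, 6, 7

second differences of R give the permutation w = (7, 1, 2, 6, 5, 4, 3).

4 SE-corners of the 12-cell Rothe diagram give Ess(w):

[(1, 6, 0), (4, 5, 2), (5, 4, 2), (6, 3, 2)]


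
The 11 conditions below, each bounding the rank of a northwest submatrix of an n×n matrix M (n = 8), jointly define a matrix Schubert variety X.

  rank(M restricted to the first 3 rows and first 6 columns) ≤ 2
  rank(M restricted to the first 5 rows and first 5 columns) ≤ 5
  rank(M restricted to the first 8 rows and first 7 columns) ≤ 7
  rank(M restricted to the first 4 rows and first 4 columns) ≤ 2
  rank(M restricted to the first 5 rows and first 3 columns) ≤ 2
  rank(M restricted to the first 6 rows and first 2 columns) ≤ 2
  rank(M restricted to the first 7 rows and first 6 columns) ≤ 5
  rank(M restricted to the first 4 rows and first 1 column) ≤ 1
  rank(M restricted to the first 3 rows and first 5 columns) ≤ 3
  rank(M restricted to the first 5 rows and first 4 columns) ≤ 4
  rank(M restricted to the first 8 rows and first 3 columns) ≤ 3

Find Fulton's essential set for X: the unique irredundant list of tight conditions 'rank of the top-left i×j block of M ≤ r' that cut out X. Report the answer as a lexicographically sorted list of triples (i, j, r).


Propagating the 11 rank bounds to every northwest block:

  i=1: 1 | 1 | 1 | 1 | 1 | 1 | 1 | 1
  i=2: 1 | 2 | 2 | 2 | 2 | 2 | 2 | 2
  i=3: 1 | 2 | 2 | 2 | 2 | 2 | 3 | 3
  i=4: 1 | 2 | 2 | 2 | 3 | 3 | 4 | 4
  i=5: 1 | 2 | 2 | 3 | 4 | 4 | 5 | 5
  i=6: 1 | 2 | 3 | 4 | 5 | 5 | 6 | 6
  i=7: 1 | 2 | 3 | 4 | 5 | 5 | 6 | 7
  i=8: 1 | 2 | 3 | 4 | 5 | 6 | 7 | 8

reading off 1-entries of Δ²R: w = (1, 2, 7, 5, 4, 3, 8, 6).

Fulton essential set (4 of the 8 Rothe cells):

[(3, 6, 2), (4, 4, 2), (5, 3, 2), (7, 6, 5)]


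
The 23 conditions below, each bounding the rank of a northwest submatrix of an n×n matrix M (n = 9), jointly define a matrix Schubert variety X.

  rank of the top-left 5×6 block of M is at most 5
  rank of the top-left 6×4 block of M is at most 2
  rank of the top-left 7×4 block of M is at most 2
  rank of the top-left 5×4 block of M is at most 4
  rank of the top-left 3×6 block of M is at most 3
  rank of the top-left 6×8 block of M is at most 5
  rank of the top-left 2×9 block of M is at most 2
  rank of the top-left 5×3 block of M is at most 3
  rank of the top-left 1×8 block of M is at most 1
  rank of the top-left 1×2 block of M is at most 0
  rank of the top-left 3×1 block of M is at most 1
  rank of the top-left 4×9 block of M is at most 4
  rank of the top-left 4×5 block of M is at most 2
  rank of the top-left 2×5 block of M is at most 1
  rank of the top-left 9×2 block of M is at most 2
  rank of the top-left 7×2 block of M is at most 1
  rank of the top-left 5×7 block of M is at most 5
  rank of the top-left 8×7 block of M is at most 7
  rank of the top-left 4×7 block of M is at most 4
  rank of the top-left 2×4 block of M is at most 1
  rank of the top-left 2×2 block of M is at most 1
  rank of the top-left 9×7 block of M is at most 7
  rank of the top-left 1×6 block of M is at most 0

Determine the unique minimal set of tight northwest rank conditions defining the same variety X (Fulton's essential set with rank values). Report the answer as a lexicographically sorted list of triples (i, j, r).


Reconstructing r_w from the 23 given conditions:

  i=1: 0 0 0 0 0 0 1 1 1
  i=2: 1 1 1 1 1 1 2 2 2
  i=3: 1 1 2 2 2 2 3 3 3
  i=4: 1 1 2 2 2 3 4 4 4
  i=5: 1 1 2 2 3 4 5 5 5
  i=6: 1 1 2 2 3 4 5 5 6
  i=7: 1 1 2 2 3 4 5 6 7
  i=8: 1 2 3 3 4 5 6 7 8
  i=9: 1 2 3 4 5 6 7 8 9

the unique w with this rank table is (7, 1, 3, 6, 5, 9, 8, 2, 4).

D(w) has 17 cells with 5 SE-corners; essential set:

[(1, 6, 0), (4, 5, 2), (6, 8, 5), (7, 2, 1), (7, 4, 2)]


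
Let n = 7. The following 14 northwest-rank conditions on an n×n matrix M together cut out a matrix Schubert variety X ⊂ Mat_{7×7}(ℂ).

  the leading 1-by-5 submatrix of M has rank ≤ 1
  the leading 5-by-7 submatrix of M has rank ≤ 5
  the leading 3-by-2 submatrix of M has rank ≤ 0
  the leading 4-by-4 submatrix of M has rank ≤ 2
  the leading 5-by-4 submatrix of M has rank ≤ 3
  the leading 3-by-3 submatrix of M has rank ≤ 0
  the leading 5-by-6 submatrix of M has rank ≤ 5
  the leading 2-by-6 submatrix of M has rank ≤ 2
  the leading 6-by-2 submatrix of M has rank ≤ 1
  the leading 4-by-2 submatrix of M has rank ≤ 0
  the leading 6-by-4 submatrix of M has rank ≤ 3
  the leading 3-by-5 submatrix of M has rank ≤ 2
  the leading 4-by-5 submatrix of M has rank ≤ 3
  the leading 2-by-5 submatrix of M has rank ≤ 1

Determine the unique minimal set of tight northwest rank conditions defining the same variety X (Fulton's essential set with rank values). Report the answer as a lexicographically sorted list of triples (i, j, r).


Computing R[i][j] = min implied NW-rank bound (n=7, 14 conditions):

  i=1: 0  0  0  1  1  1  1
  i=2: 0  0  0  1  1  2  2
  i=3: 0  0  0  1  2  3  3
  i=4: 0  0  1  2  3  4  4
  i=5: 1  1  2  3  4  5  5
  i=6: 1  1  2  3  4  5  6
  i=7: 1  2  3  4  5  6  7

so w = (4, 6, 5, 3, 1, 7, 2).

D(w) has 13 cells with 4 SE-corners; essential set:

[(2, 5, 1), (3, 3, 0), (4, 2, 0), (6, 2, 1)]


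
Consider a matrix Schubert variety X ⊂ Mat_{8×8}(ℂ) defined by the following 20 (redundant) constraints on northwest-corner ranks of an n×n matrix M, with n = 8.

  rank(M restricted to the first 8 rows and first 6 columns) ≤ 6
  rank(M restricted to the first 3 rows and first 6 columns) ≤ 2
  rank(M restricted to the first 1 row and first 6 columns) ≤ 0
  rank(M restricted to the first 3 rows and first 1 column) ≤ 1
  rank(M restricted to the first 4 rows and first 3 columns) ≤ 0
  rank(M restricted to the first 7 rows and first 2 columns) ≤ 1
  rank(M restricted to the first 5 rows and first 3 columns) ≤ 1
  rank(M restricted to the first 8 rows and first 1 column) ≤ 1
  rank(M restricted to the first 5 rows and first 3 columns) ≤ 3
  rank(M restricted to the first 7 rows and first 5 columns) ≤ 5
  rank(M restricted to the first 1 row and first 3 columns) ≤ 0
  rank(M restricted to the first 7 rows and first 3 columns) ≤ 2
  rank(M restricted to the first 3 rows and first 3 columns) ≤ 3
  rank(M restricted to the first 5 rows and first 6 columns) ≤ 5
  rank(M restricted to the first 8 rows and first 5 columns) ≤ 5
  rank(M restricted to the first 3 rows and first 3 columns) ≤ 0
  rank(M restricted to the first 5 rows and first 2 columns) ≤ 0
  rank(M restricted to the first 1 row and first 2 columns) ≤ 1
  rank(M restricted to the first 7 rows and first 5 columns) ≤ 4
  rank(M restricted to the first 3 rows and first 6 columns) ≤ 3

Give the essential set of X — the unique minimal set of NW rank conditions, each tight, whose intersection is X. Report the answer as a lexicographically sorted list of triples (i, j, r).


The tightest implied rank at each (i,j), from the 20 conditions:

  R[1]: 0, 0, 0, 0, 0, 0, 1, 1
  R[2]: 0, 0, 0, 1, 1, 1, 2, 2
  R[3]: 0, 0, 0, 1, 2, 2, 3, 3
  R[4]: 0, 0, 0, 1, 2, 3, 4, 4
  R[5]: 0, 0, 1, 2, 3, 4, 5, 5
  R[6]: 1, 1, 2, 3, 4, 5, 6, 6
  R[7]: 1, 1, 2, 3, 4, 5, 6, 7
  R[8]: 1, 2, 3, 4, 5, 6, 7, 8

second differences of R give the permutation w = (7, 4, 5, 6, 3, 1, 8, 2).

Fulton essential set (4 of the 18 Rothe cells):

[(1, 6, 0), (4, 3, 0), (5, 2, 0), (7, 2, 1)]


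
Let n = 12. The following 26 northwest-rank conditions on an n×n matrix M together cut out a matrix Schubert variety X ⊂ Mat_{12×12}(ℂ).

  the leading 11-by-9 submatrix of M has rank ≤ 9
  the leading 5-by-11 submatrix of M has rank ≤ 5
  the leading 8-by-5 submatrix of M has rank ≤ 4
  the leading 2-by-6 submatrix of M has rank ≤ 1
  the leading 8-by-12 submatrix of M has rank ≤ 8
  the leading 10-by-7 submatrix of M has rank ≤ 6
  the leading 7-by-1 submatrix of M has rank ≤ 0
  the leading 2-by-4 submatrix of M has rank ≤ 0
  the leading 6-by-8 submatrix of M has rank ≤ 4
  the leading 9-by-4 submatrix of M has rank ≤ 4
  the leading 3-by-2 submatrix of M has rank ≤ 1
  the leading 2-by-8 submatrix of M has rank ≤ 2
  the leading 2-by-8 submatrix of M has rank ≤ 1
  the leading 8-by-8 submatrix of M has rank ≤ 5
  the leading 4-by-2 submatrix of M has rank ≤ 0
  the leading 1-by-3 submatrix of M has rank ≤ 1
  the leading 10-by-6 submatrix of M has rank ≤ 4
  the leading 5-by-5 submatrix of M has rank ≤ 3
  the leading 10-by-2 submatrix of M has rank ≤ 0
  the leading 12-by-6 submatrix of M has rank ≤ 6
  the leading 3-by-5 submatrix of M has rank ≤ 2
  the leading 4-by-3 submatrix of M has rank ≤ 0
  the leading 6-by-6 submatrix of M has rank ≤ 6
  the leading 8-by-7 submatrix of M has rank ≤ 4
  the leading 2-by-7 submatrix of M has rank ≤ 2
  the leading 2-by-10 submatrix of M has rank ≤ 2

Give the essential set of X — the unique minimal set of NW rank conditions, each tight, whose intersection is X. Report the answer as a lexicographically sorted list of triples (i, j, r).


The tightest implied rank at each (i,j), from the 26 conditions:

  i=1: 0 0 0 0 1 1 1 1 1 1 1 1
  i=2: 0 0 0 0 1 1 1 1 2 2 2 2
  i=3: 0 0 0 1 2 2 2 2 3 3 3 3
  i=4: 0 0 0 1 2 3 3 3 4 4 4 4
  i=5: 0 0 1 2 3 4 4 4 5 5 5 5
  i=6: 0 0 1 2 3 4 4 4 5 6 6 6
  i=7: 0 0 1 2 3 4 4 5 6 7 7 7
  i=8: 0 0 1 2 3 4 4 5 6 7 8 8
  i=9: 0 0 1 2 3 4 5 6 7 8 9 9
  i=10: 0 0 1 2 3 4 5 6 7 8 9 10
  i=11: 1 1 2 3 4 5 6 7 8 9 10 11
  i=12: 1 2 3 4 5 6 7 8 9 10 11 12

giving w = (5, 9, 4, 6, 3, 10, 8, 11, 7, 12, 1, 2) via Δ²R.

ℓ(w)=33; the 6 essential cells (i,j,r):

[(2, 4, 0), (2, 8, 1), (4, 3, 0), (6, 8, 4), (8, 7, 4), (10, 2, 0)]


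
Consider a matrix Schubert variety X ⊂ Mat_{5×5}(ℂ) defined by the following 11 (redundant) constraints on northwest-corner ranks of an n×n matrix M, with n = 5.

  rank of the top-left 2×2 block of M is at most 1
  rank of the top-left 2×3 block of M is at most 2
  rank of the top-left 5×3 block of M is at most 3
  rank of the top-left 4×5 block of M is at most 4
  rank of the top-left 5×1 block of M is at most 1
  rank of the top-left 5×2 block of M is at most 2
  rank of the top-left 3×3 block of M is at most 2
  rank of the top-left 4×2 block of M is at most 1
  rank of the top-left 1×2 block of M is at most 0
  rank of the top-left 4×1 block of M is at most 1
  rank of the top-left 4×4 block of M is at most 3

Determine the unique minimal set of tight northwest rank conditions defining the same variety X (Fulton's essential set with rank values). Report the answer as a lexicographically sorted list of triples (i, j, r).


Propagating the 11 rank bounds to every northwest block:

  0 0 1 1 1
  1 1 2 2 2
  1 1 2 3 3
  1 1 2 3 4
  1 2 3 4 5

giving w = (3, 1, 4, 5, 2) via Δ²R.

Fulton essential set (2 of the 4 Rothe cells):

[(1, 2, 0), (4, 2, 1)]


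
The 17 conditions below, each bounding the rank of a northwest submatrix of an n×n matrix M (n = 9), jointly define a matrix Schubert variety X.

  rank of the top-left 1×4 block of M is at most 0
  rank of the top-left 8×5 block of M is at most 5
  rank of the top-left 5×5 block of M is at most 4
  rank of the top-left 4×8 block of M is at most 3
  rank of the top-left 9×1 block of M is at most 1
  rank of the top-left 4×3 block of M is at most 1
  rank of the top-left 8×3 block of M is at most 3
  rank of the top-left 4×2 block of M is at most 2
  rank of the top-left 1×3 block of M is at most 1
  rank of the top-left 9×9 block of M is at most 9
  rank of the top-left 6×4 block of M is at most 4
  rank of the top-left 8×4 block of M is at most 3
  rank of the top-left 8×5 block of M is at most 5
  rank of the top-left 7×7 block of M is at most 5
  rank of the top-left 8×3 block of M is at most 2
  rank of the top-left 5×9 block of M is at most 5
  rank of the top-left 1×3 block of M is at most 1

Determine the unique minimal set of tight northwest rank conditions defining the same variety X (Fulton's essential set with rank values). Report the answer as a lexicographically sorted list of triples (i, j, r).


Propagating the 17 rank bounds to every northwest block:

  row 1: 0 | 0 | 0 | 0 | 1 | 1 | 1 | 1 | 1
  row 2: 1 | 1 | 1 | 1 | 2 | 2 | 2 | 2 | 2
  row 3: 1 | 1 | 1 | 2 | 3 | 3 | 3 | 3 | 3
  row 4: 1 | 1 | 1 | 2 | 3 | 3 | 3 | 3 | 4
  row 5: 1 | 2 | 2 | 3 | 4 | 4 | 4 | 4 | 5
  row 6: 1 | 2 | 2 | 3 | 4 | 5 | 5 | 5 | 6
  row 7: 1 | 2 | 2 | 3 | 4 | 5 | 5 | 6 | 7
  row 8: 1 | 2 | 2 | 3 | 4 | 5 | 6 | 7 | 8
  row 9: 1 | 2 | 3 | 4 | 5 | 6 | 7 | 8 | 9

giving w = (5, 1, 4, 9, 2, 6, 8, 7, 3) via Δ²R.

D(w) has 15 cells with 5 SE-corners; essential set:

[(1, 4, 0), (4, 3, 1), (4, 8, 3), (7, 7, 5), (8, 3, 2)]


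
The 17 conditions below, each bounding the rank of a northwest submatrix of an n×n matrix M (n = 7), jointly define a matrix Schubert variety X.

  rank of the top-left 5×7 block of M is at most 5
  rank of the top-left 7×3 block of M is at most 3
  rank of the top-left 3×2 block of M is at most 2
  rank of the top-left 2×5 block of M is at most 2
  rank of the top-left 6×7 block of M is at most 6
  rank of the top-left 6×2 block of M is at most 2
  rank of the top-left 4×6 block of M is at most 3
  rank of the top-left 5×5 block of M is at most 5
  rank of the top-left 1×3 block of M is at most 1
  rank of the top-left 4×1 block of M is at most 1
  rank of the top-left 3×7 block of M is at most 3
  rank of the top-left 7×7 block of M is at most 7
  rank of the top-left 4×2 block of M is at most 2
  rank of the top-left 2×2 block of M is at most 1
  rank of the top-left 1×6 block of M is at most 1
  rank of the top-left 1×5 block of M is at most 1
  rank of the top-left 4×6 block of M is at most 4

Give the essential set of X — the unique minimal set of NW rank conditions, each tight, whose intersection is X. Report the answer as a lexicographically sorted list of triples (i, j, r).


Propagating the 17 rank bounds to every northwest block:

  R[1]: 1 1 1 1 1 1 1
  R[2]: 1 1 2 2 2 2 2
  R[3]: 1 2 3 3 3 3 3
  R[4]: 1 2 3 3 3 3 4
  R[5]: 1 2 3 4 4 4 5
  R[6]: 1 2 3 4 5 5 6
  R[7]: 1 2 3 4 5 6 7

hence w(1..7) = (1, 3, 2, 7, 4, 5, 6).

|D(w)|=4, |Ess(w)|=2:

[(2, 2, 1), (4, 6, 3)]


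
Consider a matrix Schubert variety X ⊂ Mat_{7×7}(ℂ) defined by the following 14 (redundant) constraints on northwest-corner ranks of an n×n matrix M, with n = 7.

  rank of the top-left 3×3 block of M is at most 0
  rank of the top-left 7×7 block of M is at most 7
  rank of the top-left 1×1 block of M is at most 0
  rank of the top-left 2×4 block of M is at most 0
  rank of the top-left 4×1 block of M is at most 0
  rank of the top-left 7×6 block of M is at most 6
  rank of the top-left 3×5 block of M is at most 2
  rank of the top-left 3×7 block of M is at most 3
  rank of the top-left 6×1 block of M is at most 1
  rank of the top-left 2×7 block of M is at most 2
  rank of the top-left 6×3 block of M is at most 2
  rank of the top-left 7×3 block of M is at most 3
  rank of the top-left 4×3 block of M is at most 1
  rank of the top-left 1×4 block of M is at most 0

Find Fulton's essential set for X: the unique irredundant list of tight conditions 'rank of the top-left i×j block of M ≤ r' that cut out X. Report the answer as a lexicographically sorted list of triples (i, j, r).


Rank table r_w(7×7) implied by the 14 constraints:

  R[1]: 0 0 0 0 1 1 1
  R[2]: 0 0 0 0 1 2 2
  R[3]: 0 0 0 1 2 3 3
  R[4]: 0 1 1 2 3 4 4
  R[5]: 1 2 2 3 4 5 5
  R[6]: 1 2 2 3 4 5 6
  R[7]: 1 2 3 4 5 6 7

so w = (5, 6, 4, 2, 1, 7, 3).

Rothe diagram D(w) (13 cells), 4 SE-corners (essential conditions):

[(2, 4, 0), (3, 3, 0), (4, 1, 0), (6, 3, 2)]


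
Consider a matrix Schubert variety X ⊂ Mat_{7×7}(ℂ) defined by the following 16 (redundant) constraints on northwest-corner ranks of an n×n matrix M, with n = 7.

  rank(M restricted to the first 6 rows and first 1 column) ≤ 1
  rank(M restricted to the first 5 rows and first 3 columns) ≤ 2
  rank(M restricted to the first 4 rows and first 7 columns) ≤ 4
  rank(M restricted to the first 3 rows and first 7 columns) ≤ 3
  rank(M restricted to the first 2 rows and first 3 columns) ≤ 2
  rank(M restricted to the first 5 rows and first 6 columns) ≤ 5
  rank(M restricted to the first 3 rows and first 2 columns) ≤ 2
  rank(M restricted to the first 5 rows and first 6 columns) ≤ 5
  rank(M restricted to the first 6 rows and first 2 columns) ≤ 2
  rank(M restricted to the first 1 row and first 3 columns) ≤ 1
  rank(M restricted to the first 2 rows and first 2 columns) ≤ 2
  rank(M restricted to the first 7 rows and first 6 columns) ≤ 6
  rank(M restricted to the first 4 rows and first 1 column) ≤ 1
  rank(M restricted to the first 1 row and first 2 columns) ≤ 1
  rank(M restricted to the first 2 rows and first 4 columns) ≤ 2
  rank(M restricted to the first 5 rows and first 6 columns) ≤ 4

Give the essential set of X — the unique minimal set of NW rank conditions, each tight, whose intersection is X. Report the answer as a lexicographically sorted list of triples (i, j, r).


Recovering R(i,j) via the rank-extension bound from the 16 conditions:

  1  1  1  1  1  1  1
  1  2  2  2  2  2  2
  1  2  2  3  3  3  3
  1  2  2  3  4  4  4
  1  2  2  3  4  4  5
  1  2  3  4  5  5  6
  1  2  3  4  5  6  7

so w = (1, 2, 4, 5, 7, 3, 6).

Rothe diagram D(w) (4 cells), 2 SE-corners (essential conditions):

[(5, 3, 2), (5, 6, 4)]


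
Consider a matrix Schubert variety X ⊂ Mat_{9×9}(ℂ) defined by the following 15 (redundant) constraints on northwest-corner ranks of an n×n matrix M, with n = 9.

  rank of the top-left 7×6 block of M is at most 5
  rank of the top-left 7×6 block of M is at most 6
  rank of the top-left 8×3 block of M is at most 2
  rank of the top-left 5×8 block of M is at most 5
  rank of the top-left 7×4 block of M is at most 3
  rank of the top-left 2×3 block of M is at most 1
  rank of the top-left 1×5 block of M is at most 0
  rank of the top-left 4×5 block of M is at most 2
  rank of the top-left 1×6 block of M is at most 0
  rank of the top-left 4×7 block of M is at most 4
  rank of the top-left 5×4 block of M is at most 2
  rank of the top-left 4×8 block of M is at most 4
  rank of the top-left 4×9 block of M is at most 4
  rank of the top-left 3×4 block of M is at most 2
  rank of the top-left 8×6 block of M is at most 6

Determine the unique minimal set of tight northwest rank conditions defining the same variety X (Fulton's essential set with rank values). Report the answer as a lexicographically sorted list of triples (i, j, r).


Propagating the 15 rank bounds to every northwest block:

  row 1: 0  0  0  0  0  0  1  1  1
  row 2: 1  1  1  1  1  1  2  2  2
  row 3: 1  2  2  2  2  2  3  3  3
  row 4: 1  2  2  2  2  3  4  4  4
  row 5: 1  2  2  2  3  4  5  5  5
  row 6: 1  2  2  3  4  5  6  6  6
  row 7: 1  2  2  3  4  5  6  7  7
  row 8: 1  2  2  3  4  5  6  7  8
  row 9: 1  2  3  4  5  6  7  8  9

so w = (7, 1, 2, 6, 5, 4, 8, 9, 3).

ℓ(w)=14; the 4 essential cells (i,j,r):

[(1, 6, 0), (4, 5, 2), (5, 4, 2), (8, 3, 2)]


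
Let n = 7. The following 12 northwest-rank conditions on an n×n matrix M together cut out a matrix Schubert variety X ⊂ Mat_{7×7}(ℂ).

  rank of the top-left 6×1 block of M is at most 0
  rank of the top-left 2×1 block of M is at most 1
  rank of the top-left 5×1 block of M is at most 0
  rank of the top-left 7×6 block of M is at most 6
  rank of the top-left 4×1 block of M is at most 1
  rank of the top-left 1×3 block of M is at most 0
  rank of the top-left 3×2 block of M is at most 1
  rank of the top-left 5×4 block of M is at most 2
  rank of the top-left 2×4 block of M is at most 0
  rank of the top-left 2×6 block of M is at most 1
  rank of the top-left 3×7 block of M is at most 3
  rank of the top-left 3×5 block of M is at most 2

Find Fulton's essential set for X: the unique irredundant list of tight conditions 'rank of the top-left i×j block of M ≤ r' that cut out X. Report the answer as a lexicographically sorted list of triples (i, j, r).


Computing R[i][j] = min implied NW-rank bound (n=7, 12 conditions):

  0  0  0  0  1  1  1
  0  0  0  0  1  1  2
  0  1  1  1  2  2  3
  0  1  2  2  3  3  4
  0  1  2  2  3  4  5
  0  1  2  3  4  5  6
  1  2  3  4  5  6  7

hence w(1..7) = (5, 7, 2, 3, 6, 4, 1).

D(w) has 14 cells with 4 SE-corners; essential set:

[(2, 4, 0), (2, 6, 1), (5, 4, 2), (6, 1, 0)]


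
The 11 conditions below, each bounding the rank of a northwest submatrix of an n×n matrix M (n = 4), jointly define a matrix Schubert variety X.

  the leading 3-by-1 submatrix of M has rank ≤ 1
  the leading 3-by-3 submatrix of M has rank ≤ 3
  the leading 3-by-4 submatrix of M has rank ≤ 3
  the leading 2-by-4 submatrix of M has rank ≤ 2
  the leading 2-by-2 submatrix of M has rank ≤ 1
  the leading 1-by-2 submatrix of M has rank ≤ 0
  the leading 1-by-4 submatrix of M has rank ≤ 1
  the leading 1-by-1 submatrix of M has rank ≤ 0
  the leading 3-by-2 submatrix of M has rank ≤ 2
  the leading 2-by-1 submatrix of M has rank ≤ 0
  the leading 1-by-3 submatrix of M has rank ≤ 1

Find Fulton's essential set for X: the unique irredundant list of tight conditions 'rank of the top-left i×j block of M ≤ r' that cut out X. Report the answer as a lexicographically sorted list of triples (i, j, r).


Recovering R(i,j) via the rank-extension bound from the 11 conditions:

  0 0 1 1
  0 1 2 2
  1 2 3 3
  1 2 3 4

reading off 1-entries of Δ²R: w = (3, 2, 1, 4).

Fulton essential set (2 of the 3 Rothe cells):

[(1, 2, 0), (2, 1, 0)]


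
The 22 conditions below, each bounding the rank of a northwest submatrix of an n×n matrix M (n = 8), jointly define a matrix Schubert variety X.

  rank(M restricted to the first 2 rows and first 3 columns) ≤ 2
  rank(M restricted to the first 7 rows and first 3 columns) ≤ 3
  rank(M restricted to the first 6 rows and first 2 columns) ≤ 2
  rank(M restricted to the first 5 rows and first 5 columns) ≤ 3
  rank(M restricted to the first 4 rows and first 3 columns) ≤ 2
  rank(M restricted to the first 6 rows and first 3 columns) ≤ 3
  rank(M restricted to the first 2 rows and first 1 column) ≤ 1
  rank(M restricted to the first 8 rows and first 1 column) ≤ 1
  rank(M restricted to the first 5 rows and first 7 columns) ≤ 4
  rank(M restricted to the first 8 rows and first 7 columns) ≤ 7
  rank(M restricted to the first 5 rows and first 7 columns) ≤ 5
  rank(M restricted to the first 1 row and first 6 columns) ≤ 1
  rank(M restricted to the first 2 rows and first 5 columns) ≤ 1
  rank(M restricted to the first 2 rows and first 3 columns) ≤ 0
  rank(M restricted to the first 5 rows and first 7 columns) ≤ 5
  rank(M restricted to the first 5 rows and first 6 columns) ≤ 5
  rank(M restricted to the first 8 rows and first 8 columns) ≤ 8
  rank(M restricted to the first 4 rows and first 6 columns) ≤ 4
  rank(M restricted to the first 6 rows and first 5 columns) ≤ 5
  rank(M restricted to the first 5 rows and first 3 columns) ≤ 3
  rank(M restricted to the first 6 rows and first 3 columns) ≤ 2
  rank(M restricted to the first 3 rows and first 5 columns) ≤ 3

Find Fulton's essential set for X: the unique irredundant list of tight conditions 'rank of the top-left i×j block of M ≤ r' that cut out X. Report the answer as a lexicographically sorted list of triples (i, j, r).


Rank table r_w(8×8) implied by the 22 constraints:

  row 1: 0 | 0 | 0 | 1 | 1 | 1 | 1 | 1
  row 2: 0 | 0 | 0 | 1 | 1 | 2 | 2 | 2
  row 3: 1 | 1 | 1 | 2 | 2 | 3 | 3 | 3
  row 4: 1 | 2 | 2 | 3 | 3 | 4 | 4 | 4
  row 5: 1 | 2 | 2 | 3 | 3 | 4 | 4 | 5
  row 6: 1 | 2 | 2 | 3 | 4 | 5 | 5 | 6
  row 7: 1 | 2 | 3 | 4 | 5 | 6 | 6 | 7
  row 8: 1 | 2 | 3 | 4 | 5 | 6 | 7 | 8

hence w(1..8) = (4, 6, 1, 2, 8, 5, 3, 7).

|D(w)|=11, |Ess(w)|=5:

[(2, 3, 0), (2, 5, 1), (5, 5, 3), (5, 7, 4), (6, 3, 2)]


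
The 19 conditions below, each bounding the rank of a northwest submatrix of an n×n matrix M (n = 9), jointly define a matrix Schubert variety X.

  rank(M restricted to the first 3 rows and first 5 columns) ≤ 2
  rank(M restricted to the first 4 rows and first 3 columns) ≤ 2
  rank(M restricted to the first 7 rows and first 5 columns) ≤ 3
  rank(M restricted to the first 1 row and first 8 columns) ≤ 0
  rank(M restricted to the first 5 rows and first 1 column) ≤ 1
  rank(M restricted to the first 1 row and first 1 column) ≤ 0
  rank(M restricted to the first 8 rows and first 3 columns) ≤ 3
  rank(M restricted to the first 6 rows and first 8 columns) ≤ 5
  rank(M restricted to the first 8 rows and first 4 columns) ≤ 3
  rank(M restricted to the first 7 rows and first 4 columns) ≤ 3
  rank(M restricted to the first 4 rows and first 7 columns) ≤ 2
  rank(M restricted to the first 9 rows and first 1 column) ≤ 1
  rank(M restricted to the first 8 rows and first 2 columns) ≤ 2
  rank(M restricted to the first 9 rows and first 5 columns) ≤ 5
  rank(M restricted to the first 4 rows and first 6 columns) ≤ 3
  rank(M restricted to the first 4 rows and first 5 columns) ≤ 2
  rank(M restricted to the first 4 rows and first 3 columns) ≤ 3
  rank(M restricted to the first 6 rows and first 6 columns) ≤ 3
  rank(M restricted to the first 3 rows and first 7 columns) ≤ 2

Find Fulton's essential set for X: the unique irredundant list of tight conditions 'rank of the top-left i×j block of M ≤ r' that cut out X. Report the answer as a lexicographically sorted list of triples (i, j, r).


The tightest implied rank at each (i,j), from the 19 conditions:

  i=1: 0 | 0 | 0 | 0 | 0 | 0 | 0 | 0 | 1
  i=2: 1 | 1 | 1 | 1 | 1 | 1 | 1 | 1 | 2
  i=3: 1 | 2 | 2 | 2 | 2 | 2 | 2 | 2 | 3
  i=4: 1 | 2 | 2 | 2 | 2 | 2 | 2 | 3 | 4
  i=5: 1 | 2 | 3 | 3 | 3 | 3 | 3 | 4 | 5
  i=6: 1 | 2 | 3 | 3 | 3 | 3 | 4 | 5 | 6
  i=7: 1 | 2 | 3 | 3 | 3 | 4 | 5 | 6 | 7
  i=8: 1 | 2 | 3 | 3 | 4 | 5 | 6 | 7 | 8
  i=9: 1 | 2 | 3 | 4 | 5 | 6 | 7 | 8 | 9

so w = (9, 1, 2, 8, 3, 7, 6, 5, 4).

ℓ(w)=19; the 5 essential cells (i,j,r):

[(1, 8, 0), (4, 7, 2), (6, 6, 3), (7, 5, 3), (8, 4, 3)]


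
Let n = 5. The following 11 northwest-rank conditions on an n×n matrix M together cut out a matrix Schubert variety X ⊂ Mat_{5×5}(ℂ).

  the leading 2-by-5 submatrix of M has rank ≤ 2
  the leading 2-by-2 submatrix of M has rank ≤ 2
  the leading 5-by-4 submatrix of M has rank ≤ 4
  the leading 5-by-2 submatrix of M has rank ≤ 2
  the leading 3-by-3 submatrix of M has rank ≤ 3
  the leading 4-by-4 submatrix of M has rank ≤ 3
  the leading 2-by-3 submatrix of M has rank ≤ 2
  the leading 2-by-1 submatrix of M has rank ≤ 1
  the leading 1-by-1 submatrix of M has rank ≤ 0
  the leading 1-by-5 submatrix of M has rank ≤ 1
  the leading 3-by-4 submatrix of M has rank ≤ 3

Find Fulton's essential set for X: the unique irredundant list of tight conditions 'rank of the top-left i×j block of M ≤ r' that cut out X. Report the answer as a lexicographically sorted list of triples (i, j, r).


The tightest implied rank at each (i,j), from the 11 conditions:

  i=1: 0 1 1 1 1
  i=2: 1 2 2 2 2
  i=3: 1 2 3 3 3
  i=4: 1 2 3 3 4
  i=5: 1 2 3 4 5

the unique w with this rank table is (2, 1, 3, 5, 4).

Rothe diagram D(w) (2 cells), 2 SE-corners (essential conditions):

[(1, 1, 0), (4, 4, 3)]


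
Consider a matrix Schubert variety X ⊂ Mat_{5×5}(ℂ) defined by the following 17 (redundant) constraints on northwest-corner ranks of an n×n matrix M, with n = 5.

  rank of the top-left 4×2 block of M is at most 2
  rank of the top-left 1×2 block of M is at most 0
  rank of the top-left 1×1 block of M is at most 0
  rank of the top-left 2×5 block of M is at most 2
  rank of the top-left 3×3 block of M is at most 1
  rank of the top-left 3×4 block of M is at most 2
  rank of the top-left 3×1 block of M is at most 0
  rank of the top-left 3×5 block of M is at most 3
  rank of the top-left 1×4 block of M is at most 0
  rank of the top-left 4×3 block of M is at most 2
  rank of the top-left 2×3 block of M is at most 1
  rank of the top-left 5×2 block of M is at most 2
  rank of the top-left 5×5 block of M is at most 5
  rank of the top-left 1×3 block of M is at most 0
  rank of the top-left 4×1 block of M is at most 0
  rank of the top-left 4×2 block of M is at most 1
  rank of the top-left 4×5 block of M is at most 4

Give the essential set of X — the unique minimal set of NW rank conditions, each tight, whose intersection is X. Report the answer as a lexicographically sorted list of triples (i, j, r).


Rank table r_w(5×5) implied by the 17 constraints:

  i=1: 0 | 0 | 0 | 0 | 1
  i=2: 0 | 1 | 1 | 1 | 2
  i=3: 0 | 1 | 1 | 2 | 3
  i=4: 0 | 1 | 2 | 3 | 4
  i=5: 1 | 2 | 3 | 4 | 5

hence w(1..5) = (5, 2, 4, 3, 1).

Fulton essential set (3 of the 8 Rothe cells):

[(1, 4, 0), (3, 3, 1), (4, 1, 0)]


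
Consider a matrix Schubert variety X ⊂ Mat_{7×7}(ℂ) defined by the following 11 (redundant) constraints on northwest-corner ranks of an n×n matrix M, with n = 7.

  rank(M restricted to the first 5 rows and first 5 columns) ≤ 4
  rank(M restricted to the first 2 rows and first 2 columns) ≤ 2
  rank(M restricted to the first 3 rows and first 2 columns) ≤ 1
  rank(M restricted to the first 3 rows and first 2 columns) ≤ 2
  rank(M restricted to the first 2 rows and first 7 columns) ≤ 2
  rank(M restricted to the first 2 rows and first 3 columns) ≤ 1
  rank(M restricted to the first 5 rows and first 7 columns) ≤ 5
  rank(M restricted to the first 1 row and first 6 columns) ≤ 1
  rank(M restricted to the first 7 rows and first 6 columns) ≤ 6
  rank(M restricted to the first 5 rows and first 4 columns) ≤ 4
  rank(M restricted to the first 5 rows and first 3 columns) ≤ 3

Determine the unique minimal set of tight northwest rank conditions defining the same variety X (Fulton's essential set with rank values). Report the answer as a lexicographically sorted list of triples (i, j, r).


Recovering R(i,j) via the rank-extension bound from the 11 conditions:

  i=1: 1, 1, 1, 1, 1, 1, 1
  i=2: 1, 1, 1, 2, 2, 2, 2
  i=3: 1, 1, 2, 3, 3, 3, 3
  i=4: 1, 2, 3, 4, 4, 4, 4
  i=5: 1, 2, 3, 4, 4, 5, 5
  i=6: 1, 2, 3, 4, 5, 6, 6
  i=7: 1, 2, 3, 4, 5, 6, 7

reading off 1-entries of Δ²R: w = (1, 4, 3, 2, 6, 5, 7).

Fulton essential set (3 of the 4 Rothe cells):

[(2, 3, 1), (3, 2, 1), (5, 5, 4)]


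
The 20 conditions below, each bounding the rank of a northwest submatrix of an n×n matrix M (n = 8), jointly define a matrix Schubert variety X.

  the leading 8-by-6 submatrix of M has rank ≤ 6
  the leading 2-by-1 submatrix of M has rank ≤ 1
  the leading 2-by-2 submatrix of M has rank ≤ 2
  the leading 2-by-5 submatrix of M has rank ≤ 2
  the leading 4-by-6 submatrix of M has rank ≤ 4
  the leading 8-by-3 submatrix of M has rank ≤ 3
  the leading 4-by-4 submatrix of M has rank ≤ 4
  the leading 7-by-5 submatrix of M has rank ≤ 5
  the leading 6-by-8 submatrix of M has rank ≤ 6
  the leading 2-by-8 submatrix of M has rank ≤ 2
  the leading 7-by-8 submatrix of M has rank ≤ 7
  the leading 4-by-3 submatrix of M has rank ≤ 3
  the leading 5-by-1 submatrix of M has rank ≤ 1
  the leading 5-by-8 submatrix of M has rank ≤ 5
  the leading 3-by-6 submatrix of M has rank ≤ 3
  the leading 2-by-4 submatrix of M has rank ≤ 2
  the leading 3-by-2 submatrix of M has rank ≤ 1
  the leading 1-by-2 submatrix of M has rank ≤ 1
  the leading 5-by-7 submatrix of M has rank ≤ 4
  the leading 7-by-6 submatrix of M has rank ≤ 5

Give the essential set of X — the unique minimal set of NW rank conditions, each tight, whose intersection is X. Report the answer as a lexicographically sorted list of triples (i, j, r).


Rank table r_w(8×8) implied by the 20 constraints:

  row 1: 1, 1, 1, 1, 1, 1, 1, 1
  row 2: 1, 1, 2, 2, 2, 2, 2, 2
  row 3: 1, 1, 2, 3, 3, 3, 3, 3
  row 4: 1, 2, 3, 4, 4, 4, 4, 4
  row 5: 1, 2, 3, 4, 4, 4, 4, 5
  row 6: 1, 2, 3, 4, 5, 5, 5, 6
  row 7: 1, 2, 3, 4, 5, 5, 6, 7
  row 8: 1, 2, 3, 4, 5, 6, 7, 8

reading off 1-entries of Δ²R: w = (1, 3, 4, 2, 8, 5, 7, 6).

Rothe diagram D(w) (6 cells), 3 SE-corners (essential conditions):

[(3, 2, 1), (5, 7, 4), (7, 6, 5)]


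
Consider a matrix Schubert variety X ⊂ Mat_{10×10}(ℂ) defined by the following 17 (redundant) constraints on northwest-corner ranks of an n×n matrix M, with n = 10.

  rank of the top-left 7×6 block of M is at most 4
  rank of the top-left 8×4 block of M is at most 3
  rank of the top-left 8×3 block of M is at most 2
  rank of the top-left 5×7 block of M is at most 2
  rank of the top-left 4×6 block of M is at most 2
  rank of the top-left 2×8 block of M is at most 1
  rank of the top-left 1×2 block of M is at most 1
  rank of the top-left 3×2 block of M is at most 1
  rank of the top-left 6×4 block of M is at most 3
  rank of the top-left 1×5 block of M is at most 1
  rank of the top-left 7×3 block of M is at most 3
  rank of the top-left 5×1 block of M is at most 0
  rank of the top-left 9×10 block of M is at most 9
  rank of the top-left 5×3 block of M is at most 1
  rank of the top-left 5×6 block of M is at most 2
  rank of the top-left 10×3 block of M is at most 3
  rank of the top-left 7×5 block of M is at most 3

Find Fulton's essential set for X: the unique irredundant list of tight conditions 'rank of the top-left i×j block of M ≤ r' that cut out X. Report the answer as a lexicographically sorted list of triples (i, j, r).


Reconstructing r_w from the 17 given conditions:

  0  1  1  1  1  1  1  1  1  1
  0  1  1  1  1  1  1  1  2  2
  0  1  1  2  2  2  2  2  3  3
  0  1  1  2  2  2  2  3  4  4
  0  1  1  2  2  2  2  3  4  5
  1  2  2  3  3  3  3  4  5  6
  1  2  2  3  3  4  4  5  6  7
  1  2  2  3  4  5  5  6  7  8
  1  2  3  4  5  6  6  7  8  9
  1  2  3  4  5  6  7  8  9  10

hence w(1..10) = (2, 9, 4, 8, 10, 1, 6, 5, 3, 7).

Rothe diagram D(w) (23 cells), 6 SE-corners (essential conditions):

[(2, 8, 1), (5, 1, 0), (5, 3, 1), (5, 7, 2), (7, 5, 3), (8, 3, 2)]


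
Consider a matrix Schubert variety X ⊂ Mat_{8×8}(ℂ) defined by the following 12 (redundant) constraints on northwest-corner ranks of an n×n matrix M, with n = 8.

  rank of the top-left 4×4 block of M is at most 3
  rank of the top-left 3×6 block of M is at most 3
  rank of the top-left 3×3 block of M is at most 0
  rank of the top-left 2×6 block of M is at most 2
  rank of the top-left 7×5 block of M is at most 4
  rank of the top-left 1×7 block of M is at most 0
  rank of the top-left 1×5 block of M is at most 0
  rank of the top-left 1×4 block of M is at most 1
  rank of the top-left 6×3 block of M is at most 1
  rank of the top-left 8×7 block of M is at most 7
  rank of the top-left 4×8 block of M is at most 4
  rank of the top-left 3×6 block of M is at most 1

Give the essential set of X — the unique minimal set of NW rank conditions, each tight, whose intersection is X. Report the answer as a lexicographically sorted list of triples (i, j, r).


Recovering R(i,j) via the rank-extension bound from the 12 conditions:

  row 1: 0 | 0 | 0 | 0 | 0 | 0 | 0 | 1
  row 2: 0 | 0 | 0 | 1 | 1 | 1 | 1 | 2
  row 3: 0 | 0 | 0 | 1 | 1 | 1 | 2 | 3
  row 4: 1 | 1 | 1 | 2 | 2 | 2 | 3 | 4
  row 5: 1 | 1 | 1 | 2 | 3 | 3 | 4 | 5
  row 6: 1 | 1 | 1 | 2 | 3 | 4 | 5 | 6
  row 7: 1 | 2 | 2 | 3 | 4 | 5 | 6 | 7
  row 8: 1 | 2 | 3 | 4 | 5 | 6 | 7 | 8

giving w = (8, 4, 7, 1, 5, 6, 2, 3) via Δ²R.

4 SE-corners of the 19-cell Rothe diagram give Ess(w):

[(1, 7, 0), (3, 3, 0), (3, 6, 1), (6, 3, 1)]


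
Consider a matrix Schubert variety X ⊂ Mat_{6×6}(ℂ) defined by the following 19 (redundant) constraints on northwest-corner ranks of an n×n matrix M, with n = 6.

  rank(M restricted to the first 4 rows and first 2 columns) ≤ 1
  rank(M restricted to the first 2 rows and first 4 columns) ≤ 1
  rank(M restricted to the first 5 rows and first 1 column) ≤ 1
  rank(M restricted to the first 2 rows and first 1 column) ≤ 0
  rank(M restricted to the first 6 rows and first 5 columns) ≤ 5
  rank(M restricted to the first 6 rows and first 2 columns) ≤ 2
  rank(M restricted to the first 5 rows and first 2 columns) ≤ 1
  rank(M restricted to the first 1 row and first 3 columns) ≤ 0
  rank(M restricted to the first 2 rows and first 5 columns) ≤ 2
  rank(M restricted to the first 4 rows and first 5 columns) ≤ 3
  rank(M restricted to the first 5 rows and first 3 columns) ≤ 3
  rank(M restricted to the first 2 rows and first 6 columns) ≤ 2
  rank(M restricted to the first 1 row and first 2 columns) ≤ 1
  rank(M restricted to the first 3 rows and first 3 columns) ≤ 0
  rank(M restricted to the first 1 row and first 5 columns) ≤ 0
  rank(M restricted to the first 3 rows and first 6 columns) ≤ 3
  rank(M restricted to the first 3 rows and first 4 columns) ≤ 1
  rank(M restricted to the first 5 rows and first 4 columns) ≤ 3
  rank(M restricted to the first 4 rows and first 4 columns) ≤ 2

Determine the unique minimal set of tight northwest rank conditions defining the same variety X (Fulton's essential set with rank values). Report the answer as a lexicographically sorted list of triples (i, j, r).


Recovering R(i,j) via the rank-extension bound from the 19 conditions:

  i=1: 0 0 0 0 0 1
  i=2: 0 0 0 1 1 2
  i=3: 0 0 0 1 2 3
  i=4: 1 1 1 2 3 4
  i=5: 1 1 2 3 4 5
  i=6: 1 2 3 4 5 6

the unique w with this rank table is (6, 4, 5, 1, 3, 2).

D(w) has 12 cells with 3 SE-corners; essential set:

[(1, 5, 0), (3, 3, 0), (5, 2, 1)]
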